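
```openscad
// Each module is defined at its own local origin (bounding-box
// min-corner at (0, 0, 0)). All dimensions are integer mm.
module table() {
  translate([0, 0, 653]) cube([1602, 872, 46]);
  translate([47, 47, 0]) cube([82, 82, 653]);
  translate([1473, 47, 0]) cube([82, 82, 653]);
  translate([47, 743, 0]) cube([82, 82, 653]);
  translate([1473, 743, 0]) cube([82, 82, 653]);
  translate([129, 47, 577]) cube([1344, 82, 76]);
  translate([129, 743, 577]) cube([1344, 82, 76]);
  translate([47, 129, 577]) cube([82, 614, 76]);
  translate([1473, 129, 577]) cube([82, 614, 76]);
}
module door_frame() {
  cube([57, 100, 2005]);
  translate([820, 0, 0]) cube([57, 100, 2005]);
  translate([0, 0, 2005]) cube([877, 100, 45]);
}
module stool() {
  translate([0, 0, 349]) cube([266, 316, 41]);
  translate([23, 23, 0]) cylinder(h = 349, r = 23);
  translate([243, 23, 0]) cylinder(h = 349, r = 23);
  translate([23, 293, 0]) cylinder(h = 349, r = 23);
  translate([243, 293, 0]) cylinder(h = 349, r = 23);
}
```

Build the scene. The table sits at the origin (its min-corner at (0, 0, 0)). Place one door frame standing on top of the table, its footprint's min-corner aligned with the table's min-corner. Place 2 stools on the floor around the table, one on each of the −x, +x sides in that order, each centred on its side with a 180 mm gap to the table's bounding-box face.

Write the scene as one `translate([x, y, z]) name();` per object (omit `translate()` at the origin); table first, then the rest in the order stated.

table();
translate([0, 0, 699]) door_frame();
translate([-446, 278, 0]) stool();
translate([1782, 278, 0]) stool();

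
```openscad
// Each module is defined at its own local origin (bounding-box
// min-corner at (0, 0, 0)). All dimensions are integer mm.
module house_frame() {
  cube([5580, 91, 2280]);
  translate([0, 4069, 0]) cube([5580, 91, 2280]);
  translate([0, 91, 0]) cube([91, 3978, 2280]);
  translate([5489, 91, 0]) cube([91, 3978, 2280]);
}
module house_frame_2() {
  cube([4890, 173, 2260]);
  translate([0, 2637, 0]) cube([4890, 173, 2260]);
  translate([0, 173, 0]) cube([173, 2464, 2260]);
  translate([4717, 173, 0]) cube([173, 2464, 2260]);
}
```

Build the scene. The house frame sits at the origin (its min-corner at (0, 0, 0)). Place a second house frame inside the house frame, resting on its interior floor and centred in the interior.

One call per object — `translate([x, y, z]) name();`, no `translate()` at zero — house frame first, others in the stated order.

house_frame();
translate([345, 675, 0]) house_frame_2();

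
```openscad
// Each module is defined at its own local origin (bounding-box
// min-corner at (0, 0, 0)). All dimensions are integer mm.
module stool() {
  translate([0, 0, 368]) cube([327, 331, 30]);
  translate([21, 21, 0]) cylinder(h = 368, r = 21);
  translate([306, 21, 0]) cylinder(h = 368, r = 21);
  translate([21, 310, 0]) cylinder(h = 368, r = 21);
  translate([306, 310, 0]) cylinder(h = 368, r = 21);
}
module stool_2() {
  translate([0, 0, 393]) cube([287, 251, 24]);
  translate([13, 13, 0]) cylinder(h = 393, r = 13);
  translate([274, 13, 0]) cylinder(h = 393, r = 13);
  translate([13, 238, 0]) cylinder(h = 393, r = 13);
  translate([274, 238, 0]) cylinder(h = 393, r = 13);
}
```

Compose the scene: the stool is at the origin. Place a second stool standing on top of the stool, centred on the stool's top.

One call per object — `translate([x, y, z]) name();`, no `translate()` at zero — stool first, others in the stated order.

stool();
translate([20, 40, 398]) stool_2();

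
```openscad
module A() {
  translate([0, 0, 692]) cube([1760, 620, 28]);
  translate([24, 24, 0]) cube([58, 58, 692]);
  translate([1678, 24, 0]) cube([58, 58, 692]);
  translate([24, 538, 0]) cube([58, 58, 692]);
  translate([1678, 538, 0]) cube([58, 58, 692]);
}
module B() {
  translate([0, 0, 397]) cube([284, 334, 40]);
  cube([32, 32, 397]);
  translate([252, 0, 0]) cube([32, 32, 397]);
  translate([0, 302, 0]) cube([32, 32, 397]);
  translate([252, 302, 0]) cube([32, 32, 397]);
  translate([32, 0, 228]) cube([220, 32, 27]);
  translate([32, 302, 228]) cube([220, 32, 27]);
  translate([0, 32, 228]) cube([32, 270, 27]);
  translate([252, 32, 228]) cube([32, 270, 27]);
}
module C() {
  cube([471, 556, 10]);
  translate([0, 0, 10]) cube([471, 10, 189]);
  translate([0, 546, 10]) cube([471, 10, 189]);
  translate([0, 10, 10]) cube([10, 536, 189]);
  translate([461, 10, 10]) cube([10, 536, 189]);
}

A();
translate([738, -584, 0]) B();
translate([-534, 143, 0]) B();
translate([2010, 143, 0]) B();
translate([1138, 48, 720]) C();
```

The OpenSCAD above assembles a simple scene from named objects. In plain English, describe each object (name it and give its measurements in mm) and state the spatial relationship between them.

A is a rectangular dining table. The top is 1760×620×28 mm with its upper surface at z = 720 mm. It stands on four 58×58 mm square legs, each inset 24 mm from the nearest pair of top edges, running from the floor to the underside of the top.

B is a four-legged stool. The seat is 284×334 mm, 40 mm thick, top at z = 437 mm. It stands on four square legs, each 32×32 mm in cross-section, from z = 0 to the seat underside, each flush with a corner of the seat. Four stretchers, 32 mm wide and 27 mm tall, connect adjacent legs with their undersides at z = 228 mm, each running between the inner faces of the legs it joins and aligned with the legs' outer faces on the other axis.

C is an open storage box with external size 471×556×199 mm and wall thickness 10 mm (the base is also 10 mm thick). The base covers the whole footprint; the four walls stand on the base, with the y-facing walls full-width and the x-facing walls fitting between their inner faces.

Three stools sit around the table at the −y, −x, +x sides. The open box is on top of the table.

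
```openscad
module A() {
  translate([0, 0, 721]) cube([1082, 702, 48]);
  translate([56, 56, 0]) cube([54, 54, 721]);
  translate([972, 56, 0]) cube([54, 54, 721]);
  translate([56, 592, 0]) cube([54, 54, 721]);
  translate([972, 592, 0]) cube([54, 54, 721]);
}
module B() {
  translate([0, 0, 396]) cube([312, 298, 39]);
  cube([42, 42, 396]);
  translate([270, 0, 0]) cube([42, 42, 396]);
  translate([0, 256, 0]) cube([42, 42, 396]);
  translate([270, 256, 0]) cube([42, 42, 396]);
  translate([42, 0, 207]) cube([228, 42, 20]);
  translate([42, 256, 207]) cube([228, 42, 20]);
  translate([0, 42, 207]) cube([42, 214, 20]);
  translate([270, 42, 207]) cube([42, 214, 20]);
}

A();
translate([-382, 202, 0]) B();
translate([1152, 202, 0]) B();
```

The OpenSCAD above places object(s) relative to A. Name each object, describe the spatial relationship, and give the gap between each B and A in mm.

Each stool's nearest face is 70 mm from the table's bounding box.

A is a table. B is a stool. Two stools sit around the table at the −x, +x sides. The gap between each stool and the table is 70 mm.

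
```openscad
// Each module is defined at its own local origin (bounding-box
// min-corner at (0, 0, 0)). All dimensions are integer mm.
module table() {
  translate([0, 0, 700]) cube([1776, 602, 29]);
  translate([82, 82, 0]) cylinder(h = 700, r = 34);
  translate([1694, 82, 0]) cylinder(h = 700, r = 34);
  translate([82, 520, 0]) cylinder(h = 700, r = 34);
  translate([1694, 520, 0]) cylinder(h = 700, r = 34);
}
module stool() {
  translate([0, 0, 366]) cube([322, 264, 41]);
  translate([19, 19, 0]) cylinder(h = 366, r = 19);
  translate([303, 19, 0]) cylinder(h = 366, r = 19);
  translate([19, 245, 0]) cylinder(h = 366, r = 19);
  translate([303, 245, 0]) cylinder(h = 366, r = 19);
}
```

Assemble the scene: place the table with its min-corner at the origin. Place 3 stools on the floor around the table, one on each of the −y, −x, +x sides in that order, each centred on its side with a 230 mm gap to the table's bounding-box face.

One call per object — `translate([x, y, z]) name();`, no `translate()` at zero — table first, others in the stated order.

table();
translate([727, -494, 0]) stool();
translate([-552, 169, 0]) stool();
translate([2006, 169, 0]) stool();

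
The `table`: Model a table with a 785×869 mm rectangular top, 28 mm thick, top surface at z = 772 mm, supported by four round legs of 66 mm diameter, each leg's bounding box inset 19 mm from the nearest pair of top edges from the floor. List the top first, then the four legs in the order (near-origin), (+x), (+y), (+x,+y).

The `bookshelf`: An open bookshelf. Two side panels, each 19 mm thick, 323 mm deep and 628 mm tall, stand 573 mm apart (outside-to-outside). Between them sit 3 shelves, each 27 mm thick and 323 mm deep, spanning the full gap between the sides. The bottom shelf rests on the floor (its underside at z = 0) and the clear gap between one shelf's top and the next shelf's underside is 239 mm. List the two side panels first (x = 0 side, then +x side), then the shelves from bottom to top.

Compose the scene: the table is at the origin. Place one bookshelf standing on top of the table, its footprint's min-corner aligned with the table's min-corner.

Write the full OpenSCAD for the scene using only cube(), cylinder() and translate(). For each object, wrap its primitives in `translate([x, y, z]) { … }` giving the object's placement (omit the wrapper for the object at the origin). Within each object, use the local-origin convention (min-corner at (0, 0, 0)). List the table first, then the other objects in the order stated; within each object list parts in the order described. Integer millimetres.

translate([0, 0, 744]) cube([785, 869, 28]);
translate([52, 52, 0]) cylinder(h = 744, r = 33);
translate([733, 52, 0]) cylinder(h = 744, r = 33);
translate([52, 817, 0]) cylinder(h = 744, r = 33);
translate([733, 817, 0]) cylinder(h = 744, r = 33);
translate([0, 0, 772]) {
  cube([19, 323, 628]);
  translate([554, 0, 0]) cube([19, 323, 628]);
  translate([19, 0, 0]) cube([535, 323, 27]);
  translate([19, 0, 266]) cube([535, 323, 27]);
  translate([19, 0, 532]) cube([535, 323, 27]);
}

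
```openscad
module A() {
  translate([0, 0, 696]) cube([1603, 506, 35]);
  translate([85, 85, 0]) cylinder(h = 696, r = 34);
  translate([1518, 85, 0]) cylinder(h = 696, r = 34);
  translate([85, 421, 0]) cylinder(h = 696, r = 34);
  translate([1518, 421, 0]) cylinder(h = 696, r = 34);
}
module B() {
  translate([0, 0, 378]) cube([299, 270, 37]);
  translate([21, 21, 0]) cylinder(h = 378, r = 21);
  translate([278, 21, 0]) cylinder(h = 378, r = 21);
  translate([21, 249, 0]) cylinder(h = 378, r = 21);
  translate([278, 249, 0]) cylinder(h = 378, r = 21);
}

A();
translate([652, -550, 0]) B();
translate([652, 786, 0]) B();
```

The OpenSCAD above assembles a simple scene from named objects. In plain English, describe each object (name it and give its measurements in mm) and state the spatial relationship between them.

A is a table with a 1603×506 mm rectangular top, 35 mm thick, top surface at z = 731 mm, supported by four round legs of 68 mm diameter, each leg's bounding box inset 51 mm from the nearest pair of top edges, running from the floor.

B is a simple wooden stool: a rectangular seat 299 mm (x) by 270 mm (y), 37 mm thick, top face at z = 415 mm, on four round legs, each 42 mm in diameter. The legs rest on z = 0, each leg's axis is inset half a diameter from the nearest pair of seat edges (so the leg's bounding box is flush with the corner).

Two stools sit around the table at the −y, +y sides.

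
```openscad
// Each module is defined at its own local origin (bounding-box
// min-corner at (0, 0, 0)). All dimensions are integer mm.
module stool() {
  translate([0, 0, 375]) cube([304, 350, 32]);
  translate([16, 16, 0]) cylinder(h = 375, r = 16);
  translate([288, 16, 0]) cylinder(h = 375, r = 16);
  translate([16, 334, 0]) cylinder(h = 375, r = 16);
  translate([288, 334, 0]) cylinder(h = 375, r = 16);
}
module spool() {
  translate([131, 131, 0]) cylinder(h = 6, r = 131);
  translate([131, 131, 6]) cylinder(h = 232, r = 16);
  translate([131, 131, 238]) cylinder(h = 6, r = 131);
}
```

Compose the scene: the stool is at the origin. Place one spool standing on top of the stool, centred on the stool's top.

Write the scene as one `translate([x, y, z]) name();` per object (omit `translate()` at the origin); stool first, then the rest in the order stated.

stool();
translate([21, 44, 407]) spool();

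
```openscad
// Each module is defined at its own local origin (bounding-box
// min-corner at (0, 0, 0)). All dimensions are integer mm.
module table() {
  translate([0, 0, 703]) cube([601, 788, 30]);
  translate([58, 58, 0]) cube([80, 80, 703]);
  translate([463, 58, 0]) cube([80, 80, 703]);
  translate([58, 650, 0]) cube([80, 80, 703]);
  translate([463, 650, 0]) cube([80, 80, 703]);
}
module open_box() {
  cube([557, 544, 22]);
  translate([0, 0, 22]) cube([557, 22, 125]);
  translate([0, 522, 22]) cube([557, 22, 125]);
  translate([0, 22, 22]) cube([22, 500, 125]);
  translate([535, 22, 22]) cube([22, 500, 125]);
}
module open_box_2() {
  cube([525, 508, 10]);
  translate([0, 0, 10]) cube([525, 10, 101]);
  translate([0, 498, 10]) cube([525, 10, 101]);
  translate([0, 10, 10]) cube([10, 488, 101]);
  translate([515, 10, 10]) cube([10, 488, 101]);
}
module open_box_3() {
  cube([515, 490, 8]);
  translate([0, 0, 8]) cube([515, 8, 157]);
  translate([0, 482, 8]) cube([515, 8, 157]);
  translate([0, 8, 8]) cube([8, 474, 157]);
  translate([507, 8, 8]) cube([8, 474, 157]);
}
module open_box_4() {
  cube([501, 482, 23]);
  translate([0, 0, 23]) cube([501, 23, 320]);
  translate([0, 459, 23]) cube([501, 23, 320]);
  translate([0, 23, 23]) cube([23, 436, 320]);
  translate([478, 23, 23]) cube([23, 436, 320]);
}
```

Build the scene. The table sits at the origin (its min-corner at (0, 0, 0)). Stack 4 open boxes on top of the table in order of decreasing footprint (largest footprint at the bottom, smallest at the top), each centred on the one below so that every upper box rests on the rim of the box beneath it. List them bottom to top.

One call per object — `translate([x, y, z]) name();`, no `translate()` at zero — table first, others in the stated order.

table();
translate([22, 122, 733]) open_box();
translate([38, 140, 880]) open_box_2();
translate([43, 149, 991]) open_box_3();
translate([50, 153, 1156]) open_box_4();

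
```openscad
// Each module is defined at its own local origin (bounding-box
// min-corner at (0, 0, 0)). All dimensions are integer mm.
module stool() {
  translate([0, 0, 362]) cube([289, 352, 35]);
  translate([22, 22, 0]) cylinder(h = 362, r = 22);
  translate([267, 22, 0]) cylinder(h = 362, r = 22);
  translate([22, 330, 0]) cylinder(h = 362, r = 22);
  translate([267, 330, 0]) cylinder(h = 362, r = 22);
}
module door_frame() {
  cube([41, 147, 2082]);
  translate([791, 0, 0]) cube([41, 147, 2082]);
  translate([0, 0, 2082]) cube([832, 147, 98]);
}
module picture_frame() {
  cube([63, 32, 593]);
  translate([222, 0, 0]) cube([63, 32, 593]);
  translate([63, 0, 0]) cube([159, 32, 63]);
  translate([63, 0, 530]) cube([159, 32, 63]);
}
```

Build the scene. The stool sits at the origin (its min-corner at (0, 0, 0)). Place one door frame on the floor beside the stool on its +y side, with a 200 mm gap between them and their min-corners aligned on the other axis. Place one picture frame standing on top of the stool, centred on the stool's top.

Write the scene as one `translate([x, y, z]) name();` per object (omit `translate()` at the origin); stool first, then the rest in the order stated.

stool();
translate([0, 552, 0]) door_frame();
translate([2, 160, 397]) picture_frame();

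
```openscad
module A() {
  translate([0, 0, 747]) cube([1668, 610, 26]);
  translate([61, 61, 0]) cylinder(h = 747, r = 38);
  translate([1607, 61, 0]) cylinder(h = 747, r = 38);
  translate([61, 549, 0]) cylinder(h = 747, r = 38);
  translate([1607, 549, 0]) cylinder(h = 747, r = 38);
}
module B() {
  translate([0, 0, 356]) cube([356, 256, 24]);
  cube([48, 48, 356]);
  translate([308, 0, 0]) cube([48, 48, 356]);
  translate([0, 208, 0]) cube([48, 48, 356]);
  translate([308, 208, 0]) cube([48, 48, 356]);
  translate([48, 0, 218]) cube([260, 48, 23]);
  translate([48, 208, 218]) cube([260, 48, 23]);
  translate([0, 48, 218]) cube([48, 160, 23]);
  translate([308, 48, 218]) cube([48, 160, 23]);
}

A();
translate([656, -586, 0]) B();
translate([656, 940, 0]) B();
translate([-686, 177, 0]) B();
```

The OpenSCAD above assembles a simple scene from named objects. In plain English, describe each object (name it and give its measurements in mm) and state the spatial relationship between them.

A is a table: top 1668 mm (x) × 610 mm (y), 26 mm thick, upper face at z = 773 mm, on four round legs of 76 mm diameter, each leg's bounding box inset 23 mm from the nearest pair of top edges, running from z = 0 to the bottom of the top.

B is a simple wooden stool: a rectangular seat 356 mm (x) by 256 mm (y), 24 mm thick, top face at z = 380 mm, on four square legs, each 48×48 mm in cross-section. The legs rest on z = 0, each flush with a corner of the seat. Four stretchers, 48 mm wide and 23 mm tall, connect adjacent legs with their undersides at z = 218 mm, each running between the inner faces of the legs it joins and aligned with the legs' outer faces on the other axis.

Three stools sit around the table at the −y, +y, −x sides.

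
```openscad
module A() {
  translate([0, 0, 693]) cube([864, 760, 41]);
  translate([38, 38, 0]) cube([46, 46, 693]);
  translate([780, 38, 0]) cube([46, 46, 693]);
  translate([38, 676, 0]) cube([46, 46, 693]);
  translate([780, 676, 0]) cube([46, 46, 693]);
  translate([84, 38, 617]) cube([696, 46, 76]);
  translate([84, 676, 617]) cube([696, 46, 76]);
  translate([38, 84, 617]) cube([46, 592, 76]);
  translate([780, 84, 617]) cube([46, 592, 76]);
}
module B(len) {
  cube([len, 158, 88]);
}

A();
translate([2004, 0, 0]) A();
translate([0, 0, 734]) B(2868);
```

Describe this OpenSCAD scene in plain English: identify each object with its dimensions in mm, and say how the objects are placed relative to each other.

A is a rectangular dining table. The top is 864×760×41 mm with its upper surface at z = 734 mm. It stands on four 46×46 mm square legs, each inset 38 mm from the nearest pair of top edges, running from the floor to the underside of the top. Four apron rails, 46 mm thick and 76 mm tall, run between adjacent legs with their top edges flush with the underside of the top and their outer faces flush with the legs' outer faces.

B is a rectangular beam 2868 mm long (x), 158 mm deep (y), 88 mm thick (z).

The beam spans the tops of two tables placed 1140 mm apart, resting at z = 734 mm.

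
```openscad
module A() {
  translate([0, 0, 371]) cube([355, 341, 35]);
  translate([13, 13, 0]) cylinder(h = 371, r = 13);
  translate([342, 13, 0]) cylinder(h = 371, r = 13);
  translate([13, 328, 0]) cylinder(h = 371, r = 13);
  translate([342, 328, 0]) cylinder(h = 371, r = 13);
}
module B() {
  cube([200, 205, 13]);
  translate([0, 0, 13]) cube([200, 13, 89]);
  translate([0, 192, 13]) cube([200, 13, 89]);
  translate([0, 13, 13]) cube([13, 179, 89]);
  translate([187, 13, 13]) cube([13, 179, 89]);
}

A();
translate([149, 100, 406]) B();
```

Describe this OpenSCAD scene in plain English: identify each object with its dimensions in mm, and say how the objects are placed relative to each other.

A is a four-legged stool. The seat is 355×341 mm, 35 mm thick, top at z = 406 mm. It stands on four round legs, each 26 mm in diameter, from z = 0 to the seat underside, each leg's axis is inset half a diameter from the nearest pair of seat edges (so the leg's bounding box is flush with the corner).

B is an open-topped rectangular box: outside dimensions 200×205×102 mm, with a uniform wall and base thickness of 13 mm. The base is a full 200×205 slab on the floor; four walls sit on top of the base. The front and back walls (the −y and +y sides) span the full width; the two side walls fit between them.

The open box is on top of the stool.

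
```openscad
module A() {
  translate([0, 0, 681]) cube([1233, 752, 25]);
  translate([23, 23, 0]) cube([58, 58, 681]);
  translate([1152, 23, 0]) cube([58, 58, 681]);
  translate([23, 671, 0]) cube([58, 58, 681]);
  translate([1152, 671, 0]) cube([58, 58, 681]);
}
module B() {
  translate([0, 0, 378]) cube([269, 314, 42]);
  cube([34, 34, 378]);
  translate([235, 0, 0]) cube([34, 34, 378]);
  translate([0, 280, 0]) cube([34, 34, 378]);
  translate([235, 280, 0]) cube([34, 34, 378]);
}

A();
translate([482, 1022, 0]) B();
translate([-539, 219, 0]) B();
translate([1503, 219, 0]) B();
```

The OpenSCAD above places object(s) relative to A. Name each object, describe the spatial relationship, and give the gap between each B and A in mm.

A is a table. B is a stool. Three stools sit around the table at the +y, −x, +x sides. The gap between each stool and the table is 270 mm.

Each stool's nearest face is 270 mm from the table's bounding box.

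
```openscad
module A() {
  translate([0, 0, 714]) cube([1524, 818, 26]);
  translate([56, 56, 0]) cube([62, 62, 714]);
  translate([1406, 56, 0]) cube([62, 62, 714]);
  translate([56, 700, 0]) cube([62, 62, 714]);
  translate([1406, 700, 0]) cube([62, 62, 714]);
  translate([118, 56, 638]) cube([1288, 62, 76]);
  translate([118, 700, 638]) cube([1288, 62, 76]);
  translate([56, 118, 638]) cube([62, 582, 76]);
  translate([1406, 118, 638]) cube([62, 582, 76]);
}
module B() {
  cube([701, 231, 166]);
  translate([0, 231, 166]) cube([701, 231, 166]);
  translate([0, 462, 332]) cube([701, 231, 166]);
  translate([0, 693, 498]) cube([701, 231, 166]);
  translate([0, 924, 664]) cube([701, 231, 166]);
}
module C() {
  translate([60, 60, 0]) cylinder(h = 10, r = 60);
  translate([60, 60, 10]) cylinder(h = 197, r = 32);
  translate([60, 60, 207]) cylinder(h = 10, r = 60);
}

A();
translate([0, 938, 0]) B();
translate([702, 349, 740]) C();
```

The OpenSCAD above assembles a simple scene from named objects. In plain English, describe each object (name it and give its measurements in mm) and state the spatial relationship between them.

A is a table: top 1524 mm (x) × 818 mm (y), 26 mm thick, upper face at z = 740 mm, on four 62×62 mm square legs, each inset 56 mm from the nearest pair of top edges, running from z = 0 to the bottom of the top. Four apron rails, 62 mm thick and 76 mm tall, run between adjacent legs with their top edges flush with the underside of the top and their outer faces flush with the legs' outer faces.

B is a straight staircase of 5 solid steps. Each step is 701 mm wide (x), 231 mm deep (y, the going) and 166 mm tall (the rise). The first step rests on the floor; each subsequent step sits one going further in +y and one rise higher in +z, directly behind and above the previous step with no overlap.

C is a spool: two coaxial disc flanges of radius 60 mm and thickness 10 mm, joined by a core cylinder of radius 32 mm and height 197 mm. The lower flange rests on z = 0 and the three cylinders share a vertical axis.

The staircase is on the floor beside the table on its +y side. The spool is on top of the table, centred.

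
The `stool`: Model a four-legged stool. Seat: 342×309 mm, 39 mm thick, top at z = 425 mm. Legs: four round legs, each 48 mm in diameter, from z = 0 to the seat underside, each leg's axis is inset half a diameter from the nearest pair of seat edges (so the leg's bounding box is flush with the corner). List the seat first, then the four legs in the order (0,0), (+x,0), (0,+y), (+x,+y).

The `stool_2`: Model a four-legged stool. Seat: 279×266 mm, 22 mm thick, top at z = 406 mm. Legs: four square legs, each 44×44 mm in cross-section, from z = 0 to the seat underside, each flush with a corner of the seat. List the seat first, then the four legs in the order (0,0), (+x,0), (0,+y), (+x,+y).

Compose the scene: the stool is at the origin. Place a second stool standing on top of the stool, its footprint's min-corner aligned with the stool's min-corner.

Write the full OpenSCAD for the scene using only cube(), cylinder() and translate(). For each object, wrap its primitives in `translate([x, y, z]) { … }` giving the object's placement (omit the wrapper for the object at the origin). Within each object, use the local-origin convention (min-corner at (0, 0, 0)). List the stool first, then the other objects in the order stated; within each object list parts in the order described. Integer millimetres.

translate([0, 0, 386]) cube([342, 309, 39]);
translate([24, 24, 0]) cylinder(h = 386, r = 24);
translate([318, 24, 0]) cylinder(h = 386, r = 24);
translate([24, 285, 0]) cylinder(h = 386, r = 24);
translate([318, 285, 0]) cylinder(h = 386, r = 24);
translate([0, 0, 425]) {
  translate([0, 0, 384]) cube([279, 266, 22]);
  cube([44, 44, 384]);
  translate([235, 0, 0]) cube([44, 44, 384]);
  translate([0, 222, 0]) cube([44, 44, 384]);
  translate([235, 222, 0]) cube([44, 44, 384]);
}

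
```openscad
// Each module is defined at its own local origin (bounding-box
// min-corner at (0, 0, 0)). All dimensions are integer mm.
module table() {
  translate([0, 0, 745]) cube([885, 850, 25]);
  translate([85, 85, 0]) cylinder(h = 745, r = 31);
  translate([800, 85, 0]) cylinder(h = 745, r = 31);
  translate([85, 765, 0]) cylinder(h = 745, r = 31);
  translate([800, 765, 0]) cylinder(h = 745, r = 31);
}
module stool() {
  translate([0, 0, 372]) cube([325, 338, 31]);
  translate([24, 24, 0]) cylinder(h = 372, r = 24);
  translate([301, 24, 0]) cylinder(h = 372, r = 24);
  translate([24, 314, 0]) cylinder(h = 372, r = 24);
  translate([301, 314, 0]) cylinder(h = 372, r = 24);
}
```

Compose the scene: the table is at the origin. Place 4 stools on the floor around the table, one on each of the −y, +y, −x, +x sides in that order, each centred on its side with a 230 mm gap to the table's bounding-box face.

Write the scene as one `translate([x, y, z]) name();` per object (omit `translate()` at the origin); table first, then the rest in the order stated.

table();
translate([280, -568, 0]) stool();
translate([280, 1080, 0]) stool();
translate([-555, 256, 0]) stool();
translate([1115, 256, 0]) stool();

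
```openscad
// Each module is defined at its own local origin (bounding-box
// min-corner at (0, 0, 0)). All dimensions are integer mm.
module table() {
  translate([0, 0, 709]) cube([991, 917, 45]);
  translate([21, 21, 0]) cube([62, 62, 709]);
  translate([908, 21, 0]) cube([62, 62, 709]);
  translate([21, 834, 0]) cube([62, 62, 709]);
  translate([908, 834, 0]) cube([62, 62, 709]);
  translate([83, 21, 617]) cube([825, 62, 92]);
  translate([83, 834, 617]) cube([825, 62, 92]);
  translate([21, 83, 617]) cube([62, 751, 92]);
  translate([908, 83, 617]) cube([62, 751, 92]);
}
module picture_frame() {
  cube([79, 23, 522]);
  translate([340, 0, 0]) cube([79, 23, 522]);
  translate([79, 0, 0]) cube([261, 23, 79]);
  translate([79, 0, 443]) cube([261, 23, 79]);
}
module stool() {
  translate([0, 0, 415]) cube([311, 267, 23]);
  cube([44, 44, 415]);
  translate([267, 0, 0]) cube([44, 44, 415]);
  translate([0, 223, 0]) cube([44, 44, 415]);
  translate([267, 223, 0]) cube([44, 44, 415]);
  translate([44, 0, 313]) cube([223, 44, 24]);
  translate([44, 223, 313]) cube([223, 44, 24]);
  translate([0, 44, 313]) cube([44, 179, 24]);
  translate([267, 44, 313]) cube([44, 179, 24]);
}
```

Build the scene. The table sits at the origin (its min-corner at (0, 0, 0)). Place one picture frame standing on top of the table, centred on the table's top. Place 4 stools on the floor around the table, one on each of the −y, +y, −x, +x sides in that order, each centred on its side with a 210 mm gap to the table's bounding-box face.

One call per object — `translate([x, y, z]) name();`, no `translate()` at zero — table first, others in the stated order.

table();
translate([286, 447, 754]) picture_frame();
translate([340, -477, 0]) stool();
translate([340, 1127, 0]) stool();
translate([-521, 325, 0]) stool();
translate([1201, 325, 0]) stool();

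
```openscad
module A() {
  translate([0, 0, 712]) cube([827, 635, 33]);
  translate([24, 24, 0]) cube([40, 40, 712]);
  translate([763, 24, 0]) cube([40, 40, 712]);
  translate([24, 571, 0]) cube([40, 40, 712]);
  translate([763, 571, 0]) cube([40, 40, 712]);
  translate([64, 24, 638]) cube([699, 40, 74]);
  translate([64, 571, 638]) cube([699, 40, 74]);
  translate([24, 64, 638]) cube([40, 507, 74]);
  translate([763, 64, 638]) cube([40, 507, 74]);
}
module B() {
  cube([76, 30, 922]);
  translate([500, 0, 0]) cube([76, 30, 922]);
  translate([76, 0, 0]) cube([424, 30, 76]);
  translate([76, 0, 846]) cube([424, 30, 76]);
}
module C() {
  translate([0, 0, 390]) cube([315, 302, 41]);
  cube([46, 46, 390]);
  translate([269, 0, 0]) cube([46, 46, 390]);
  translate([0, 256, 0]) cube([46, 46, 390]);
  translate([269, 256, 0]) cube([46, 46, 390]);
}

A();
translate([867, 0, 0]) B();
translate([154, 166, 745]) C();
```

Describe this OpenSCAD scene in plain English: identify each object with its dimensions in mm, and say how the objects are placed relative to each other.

A is a rectangular dining table. The top is 827×635×33 mm with its upper surface at z = 745 mm. It stands on four 40×40 mm square legs, each inset 24 mm from the nearest pair of top edges, running from the floor to the underside of the top. Four apron rails, 40 mm thick and 74 mm tall, run between adjacent legs with their top edges flush with the underside of the top and their outer faces flush with the legs' outer faces.

B is a rectangular picture frame lying in the x–z plane (depth along y). The opening is 424 mm wide (x) by 770 mm tall (z), surrounded by a border 76 mm wide on all four sides. The frame is 30 mm deep and is made of two full-height vertical stiles with two horizontal rails fitted between them.

C is a simple wooden stool: a rectangular seat 315 mm (x) by 302 mm (y), 41 mm thick, top face at z = 431 mm, on four square legs, each 46×46 mm in cross-section. The legs rest on z = 0, each flush with a corner of the seat.

The picture frame is on the floor beside the table on its +x side. The stool is on top of the table.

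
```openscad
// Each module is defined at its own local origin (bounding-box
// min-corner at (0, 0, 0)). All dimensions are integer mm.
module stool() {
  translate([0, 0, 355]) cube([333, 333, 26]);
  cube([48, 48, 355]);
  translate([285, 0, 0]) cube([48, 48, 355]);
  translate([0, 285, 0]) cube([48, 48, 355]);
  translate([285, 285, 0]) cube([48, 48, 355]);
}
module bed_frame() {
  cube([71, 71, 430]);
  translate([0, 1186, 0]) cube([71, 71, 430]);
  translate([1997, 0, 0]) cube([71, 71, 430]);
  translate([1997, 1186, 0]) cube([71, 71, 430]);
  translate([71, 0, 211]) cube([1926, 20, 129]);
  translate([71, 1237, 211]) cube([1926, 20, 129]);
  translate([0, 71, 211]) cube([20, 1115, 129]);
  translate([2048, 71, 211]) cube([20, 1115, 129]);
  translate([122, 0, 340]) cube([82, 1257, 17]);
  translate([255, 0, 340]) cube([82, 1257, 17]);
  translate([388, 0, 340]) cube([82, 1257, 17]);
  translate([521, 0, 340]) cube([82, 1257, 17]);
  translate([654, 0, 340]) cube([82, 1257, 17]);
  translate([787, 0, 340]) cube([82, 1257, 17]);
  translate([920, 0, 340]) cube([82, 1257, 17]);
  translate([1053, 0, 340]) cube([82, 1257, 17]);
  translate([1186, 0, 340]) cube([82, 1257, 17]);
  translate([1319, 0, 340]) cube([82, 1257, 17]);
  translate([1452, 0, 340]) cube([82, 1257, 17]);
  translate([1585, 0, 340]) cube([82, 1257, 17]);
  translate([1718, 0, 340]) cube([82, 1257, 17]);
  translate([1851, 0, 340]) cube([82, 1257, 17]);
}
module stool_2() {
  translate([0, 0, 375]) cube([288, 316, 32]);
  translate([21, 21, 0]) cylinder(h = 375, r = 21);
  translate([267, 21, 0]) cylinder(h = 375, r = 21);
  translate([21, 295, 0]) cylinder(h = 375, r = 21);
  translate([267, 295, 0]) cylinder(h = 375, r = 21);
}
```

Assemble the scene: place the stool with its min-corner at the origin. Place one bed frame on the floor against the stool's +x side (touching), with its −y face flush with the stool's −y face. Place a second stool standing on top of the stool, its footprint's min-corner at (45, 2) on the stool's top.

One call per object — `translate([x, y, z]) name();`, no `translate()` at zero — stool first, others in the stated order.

stool();
translate([333, 0, 0]) bed_frame();
translate([45, 2, 381]) stool_2();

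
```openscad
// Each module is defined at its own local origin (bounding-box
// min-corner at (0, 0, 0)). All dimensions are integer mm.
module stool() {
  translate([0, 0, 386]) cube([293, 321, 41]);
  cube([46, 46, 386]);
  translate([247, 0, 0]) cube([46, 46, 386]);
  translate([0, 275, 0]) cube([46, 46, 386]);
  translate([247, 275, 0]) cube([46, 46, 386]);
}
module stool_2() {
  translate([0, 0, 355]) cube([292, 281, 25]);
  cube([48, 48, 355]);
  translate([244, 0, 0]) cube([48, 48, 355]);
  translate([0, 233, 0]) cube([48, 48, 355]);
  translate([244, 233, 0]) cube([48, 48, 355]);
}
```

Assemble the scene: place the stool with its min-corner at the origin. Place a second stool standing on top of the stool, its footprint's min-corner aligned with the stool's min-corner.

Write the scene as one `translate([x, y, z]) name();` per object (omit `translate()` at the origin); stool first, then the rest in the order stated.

stool();
translate([0, 0, 427]) stool_2();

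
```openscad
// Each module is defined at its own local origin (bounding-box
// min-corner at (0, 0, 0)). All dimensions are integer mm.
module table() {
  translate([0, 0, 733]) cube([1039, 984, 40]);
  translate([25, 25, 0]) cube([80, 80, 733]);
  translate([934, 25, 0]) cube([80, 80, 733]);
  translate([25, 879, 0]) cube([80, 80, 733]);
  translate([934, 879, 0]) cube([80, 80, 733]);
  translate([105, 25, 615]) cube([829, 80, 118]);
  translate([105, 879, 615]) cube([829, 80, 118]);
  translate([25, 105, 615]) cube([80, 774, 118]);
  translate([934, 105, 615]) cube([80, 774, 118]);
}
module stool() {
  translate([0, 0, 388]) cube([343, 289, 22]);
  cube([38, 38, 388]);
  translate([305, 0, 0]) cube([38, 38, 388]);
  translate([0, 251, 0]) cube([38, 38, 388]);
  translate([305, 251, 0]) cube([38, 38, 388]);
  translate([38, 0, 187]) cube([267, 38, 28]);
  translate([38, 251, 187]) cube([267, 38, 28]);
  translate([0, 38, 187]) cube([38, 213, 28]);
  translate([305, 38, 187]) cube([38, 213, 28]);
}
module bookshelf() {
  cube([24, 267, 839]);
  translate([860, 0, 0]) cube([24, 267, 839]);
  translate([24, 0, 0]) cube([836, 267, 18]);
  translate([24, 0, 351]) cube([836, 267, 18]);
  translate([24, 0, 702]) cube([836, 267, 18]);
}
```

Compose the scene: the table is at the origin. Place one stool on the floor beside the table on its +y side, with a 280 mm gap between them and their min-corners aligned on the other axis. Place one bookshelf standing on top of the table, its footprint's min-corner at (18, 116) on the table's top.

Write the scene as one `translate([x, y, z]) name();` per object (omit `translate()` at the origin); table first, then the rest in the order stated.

table();
translate([0, 1264, 0]) stool();
translate([18, 116, 773]) bookshelf();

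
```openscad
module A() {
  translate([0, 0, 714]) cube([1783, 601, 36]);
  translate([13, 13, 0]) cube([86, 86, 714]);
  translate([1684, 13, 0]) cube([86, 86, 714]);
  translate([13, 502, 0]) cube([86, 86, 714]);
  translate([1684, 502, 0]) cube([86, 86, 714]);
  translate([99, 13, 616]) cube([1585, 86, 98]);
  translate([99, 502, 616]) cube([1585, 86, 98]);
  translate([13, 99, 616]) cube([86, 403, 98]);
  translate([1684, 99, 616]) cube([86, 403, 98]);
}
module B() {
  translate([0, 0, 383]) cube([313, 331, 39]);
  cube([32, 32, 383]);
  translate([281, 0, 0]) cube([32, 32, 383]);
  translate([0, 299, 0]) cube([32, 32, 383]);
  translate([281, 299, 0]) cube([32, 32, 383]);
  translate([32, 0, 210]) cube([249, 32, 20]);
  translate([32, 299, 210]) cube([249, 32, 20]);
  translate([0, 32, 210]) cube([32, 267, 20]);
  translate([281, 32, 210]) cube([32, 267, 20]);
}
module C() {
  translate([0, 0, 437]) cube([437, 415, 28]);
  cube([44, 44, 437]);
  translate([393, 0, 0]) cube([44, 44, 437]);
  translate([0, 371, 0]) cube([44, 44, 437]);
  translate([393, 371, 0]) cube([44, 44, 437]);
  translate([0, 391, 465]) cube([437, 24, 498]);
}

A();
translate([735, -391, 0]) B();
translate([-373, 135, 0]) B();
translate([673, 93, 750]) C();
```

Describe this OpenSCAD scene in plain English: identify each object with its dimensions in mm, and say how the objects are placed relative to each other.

A is a rectangular dining table. The top is 1783×601×36 mm with its upper surface at z = 750 mm. It stands on four 86×86 mm square legs, each inset 13 mm from the nearest pair of top edges, running from the floor to the underside of the top. Four apron rails, 86 mm thick and 98 mm tall, run between adjacent legs with their top edges flush with the underside of the top and their outer faces flush with the legs' outer faces.

B is a simple wooden stool: a rectangular seat 313 mm (x) by 331 mm (y), 39 mm thick, top face at z = 422 mm, on four square legs, each 32×32 mm in cross-section. The legs rest on z = 0, each flush with a corner of the seat. Four stretchers, 32 mm wide and 20 mm tall, connect adjacent legs with their undersides at z = 210 mm, each running between the inner faces of the legs it joins and aligned with the legs' outer faces on the other axis.

C is a chair. The seat is a 437×415×28 mm slab with its top at z = 465 mm, on four 44×44 mm corner legs (flush with the seat edges, standing on z = 0). A flat backrest 24 mm thick, 498 mm tall, spans the full seat width and rises from the seat top along its +y edge, rear face flush with the rear of the seat.

Two stools sit around the table at the −y, −x sides. The chair is on top of the table, centred.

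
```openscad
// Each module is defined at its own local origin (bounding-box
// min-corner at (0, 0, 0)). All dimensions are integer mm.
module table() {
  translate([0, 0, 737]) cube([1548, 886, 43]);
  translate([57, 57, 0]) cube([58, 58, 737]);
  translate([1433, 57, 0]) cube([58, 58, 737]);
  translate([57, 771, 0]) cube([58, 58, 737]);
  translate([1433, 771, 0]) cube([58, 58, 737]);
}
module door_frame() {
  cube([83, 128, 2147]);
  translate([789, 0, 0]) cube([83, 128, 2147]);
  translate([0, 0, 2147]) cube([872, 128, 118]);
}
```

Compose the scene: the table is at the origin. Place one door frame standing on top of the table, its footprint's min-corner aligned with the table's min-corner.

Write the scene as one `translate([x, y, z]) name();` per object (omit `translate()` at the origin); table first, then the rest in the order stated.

table();
translate([0, 0, 780]) door_frame();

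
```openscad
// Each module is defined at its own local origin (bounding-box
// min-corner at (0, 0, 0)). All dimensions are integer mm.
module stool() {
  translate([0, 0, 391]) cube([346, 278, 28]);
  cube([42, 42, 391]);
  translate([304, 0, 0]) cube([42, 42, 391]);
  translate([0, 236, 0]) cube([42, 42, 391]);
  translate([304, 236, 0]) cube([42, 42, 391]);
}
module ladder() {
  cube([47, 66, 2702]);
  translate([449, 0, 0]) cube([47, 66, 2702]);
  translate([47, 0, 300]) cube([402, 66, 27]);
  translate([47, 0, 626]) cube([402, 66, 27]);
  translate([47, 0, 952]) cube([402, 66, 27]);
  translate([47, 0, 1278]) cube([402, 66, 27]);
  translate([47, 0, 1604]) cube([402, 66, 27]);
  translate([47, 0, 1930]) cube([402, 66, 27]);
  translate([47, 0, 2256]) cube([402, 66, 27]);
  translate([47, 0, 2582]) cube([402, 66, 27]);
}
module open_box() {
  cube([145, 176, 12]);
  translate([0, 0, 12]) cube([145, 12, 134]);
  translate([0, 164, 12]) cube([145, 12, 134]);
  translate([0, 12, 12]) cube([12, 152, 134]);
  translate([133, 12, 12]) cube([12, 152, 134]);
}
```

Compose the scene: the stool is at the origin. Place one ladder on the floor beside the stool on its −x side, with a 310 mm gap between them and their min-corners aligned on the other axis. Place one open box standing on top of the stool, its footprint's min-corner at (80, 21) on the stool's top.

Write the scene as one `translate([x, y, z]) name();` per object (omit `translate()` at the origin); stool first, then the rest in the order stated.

stool();
translate([-806, 0, 0]) ladder();
translate([80, 21, 419]) open_box();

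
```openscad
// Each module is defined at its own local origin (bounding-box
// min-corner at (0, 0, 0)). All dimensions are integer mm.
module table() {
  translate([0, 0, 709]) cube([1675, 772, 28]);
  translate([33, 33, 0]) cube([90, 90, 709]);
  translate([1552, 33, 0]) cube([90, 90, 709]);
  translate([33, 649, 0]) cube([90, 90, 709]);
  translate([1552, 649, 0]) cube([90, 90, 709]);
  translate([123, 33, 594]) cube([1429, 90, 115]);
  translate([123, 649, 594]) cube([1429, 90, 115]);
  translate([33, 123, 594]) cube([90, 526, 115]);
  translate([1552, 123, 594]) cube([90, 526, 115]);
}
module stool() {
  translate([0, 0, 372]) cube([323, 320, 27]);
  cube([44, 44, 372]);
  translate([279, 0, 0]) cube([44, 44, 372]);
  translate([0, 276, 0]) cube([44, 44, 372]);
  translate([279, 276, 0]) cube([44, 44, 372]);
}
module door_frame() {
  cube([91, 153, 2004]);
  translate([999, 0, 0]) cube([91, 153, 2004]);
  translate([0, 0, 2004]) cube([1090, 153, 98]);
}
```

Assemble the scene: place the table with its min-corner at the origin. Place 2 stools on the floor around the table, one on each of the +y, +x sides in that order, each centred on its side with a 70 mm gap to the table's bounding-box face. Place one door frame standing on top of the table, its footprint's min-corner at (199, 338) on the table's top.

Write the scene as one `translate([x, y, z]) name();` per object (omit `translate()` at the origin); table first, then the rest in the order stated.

table();
translate([676, 842, 0]) stool();
translate([1745, 226, 0]) stool();
translate([199, 338, 737]) door_frame();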